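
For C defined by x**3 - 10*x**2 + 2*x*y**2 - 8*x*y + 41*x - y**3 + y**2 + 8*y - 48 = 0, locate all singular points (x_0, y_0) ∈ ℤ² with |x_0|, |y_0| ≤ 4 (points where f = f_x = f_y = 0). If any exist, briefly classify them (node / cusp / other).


Singular points: {(3, 2)}; classification: node.

Compute partial derivatives:
  f_x = 3*x**2 - 20*x + 2*y**2 - 8*y + 41.
  f_y = 4*x*y - 8*x - 3*y**2 + 2*y + 8.
Scan x_0 ∈ {−4, ..., 4}. For each x_0, f_y(x_0, y) is a polynomial in y; find its integer roots y ∈ {−4, ..., 4}, then test f_x and f at those candidates.
  x = -4: f_y(-4, y) = -3*y**2 - 14*y + 40; vanishes at y ∈ {2}. (-4, 2): f_x = 161 ≠ 0.
  x = -3: f_y(-3, y) = -3*y**2 - 10*y + 32; vanishes at y ∈ {2}. (-3, 2): f_x = 120 ≠ 0.
  x = -2: f_y(-2, y) = -3*y**2 - 6*y + 24; vanishes at y ∈ {-4, 2}. (-2, -4): f_x = 157 ≠ 0; (-2, 2): f_x = 85 ≠ 0.
  x = -1: f_y(-1, y) = -3*y**2 - 2*y + 16; vanishes at y ∈ {2}. (-1, 2): f_x = 56 ≠ 0.
  x = 0: f_y(0, y) = -3*y**2 + 2*y + 8; vanishes at y ∈ {2}. (0, 2): f_x = 33 ≠ 0.
  x = 1: f_y(1, y) = -3*y**2 + 6*y; vanishes at y ∈ {0, 2}. (1, 0): f_x = 24 ≠ 0; (1, 2): f_x = 16 ≠ 0.
  x = 2: f_y(2, y) = -3*y**2 + 10*y - 8; vanishes at y ∈ {2}. (2, 2): f_x = 5 ≠ 0.
  x = 3: f_y(3, y) = -3*y**2 + 14*y - 16; vanishes at y ∈ {2}. (3, 2): f_x = 0, f = 0 — SINGULAR.
  x = 4: f_y(4, y) = -3*y**2 + 18*y - 24; vanishes at y ∈ {2, 4}. (4, 2): f_x = 1 ≠ 0; (4, 4): f_x = 9 ≠ 0.
Only singular point on the grid: (3, 2).
Classify: substitute x = 3 + u, y = 2 + v and expand: f = u**3 - u**2 + 2*u*v**2 - v**3 + v**2.
No constant or linear terms (consistent with a singular point). Quadratic part: -u**2 + v**2. Cubic part: u**3 + 2*u*v**2 - v**3.
The quadratic part v**2 - u**2 = (v − u)(v + u) splits into two distinct linear factors, so there are two distinct tangent lines y − 2 = ±(x − 3) — this is a node (ordinary double point).
Classification: node.


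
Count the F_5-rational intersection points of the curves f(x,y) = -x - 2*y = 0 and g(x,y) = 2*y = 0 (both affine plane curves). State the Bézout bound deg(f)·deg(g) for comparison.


Common zeros: {(0, 0)}; count = 1; Bézout bound = 1.

deg(f) = 1, deg(g) = 1, so Bézout bound = 1.
Scan x ∈ F_5. For each x, list the y ∈ F_5 with f(x, y) ≡ 0 and those with g(x, y) ≡ 0 (mod 5); the common zeros in that column are the intersection.
  x = 0: f ≡ 0 at y ∈ {0}; g ≡ 0 at y ∈ {0}; common: {0}.
  x = 1: f ≡ 0 at y ∈ {2}; g ≡ 0 at y ∈ {0}; common: ∅.
  x = 2: f ≡ 0 at y ∈ {4}; g ≡ 0 at y ∈ {0}; common: ∅.
  x = 3: f ≡ 0 at y ∈ {1}; g ≡ 0 at y ∈ {0}; common: ∅.
  x = 4: f ≡ 0 at y ∈ {3}; g ≡ 0 at y ∈ {0}; common: ∅.
Collecting: common zeros = {(0, 0)}, so the count is 1.
Comparison with the Bézout bound: 1 ≤ 1 = deg(f)·deg(g), as expected for curves with no common component (the bound is attained).


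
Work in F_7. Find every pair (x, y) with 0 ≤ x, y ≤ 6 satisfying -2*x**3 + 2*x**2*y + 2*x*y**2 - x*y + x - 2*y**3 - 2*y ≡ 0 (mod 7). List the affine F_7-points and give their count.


Affine F_7-points: {(0, 0), (2, 0), (3, 6), (4, 2), (4, 3), (4, 6), (5, 0), (6, 2), (6, 5), (6, 6)}; count = 10.

For each of the 49 pairs (x, y) ∈ F_7², evaluate f(x, y) mod 7. Record the zeros.
  x = 0: [0↦0, 1↦3, 2↦1, 3↦3, 4↦4, 5↦6, 6↦4]  zeros at y ∈ {0}
  x = 1: [0↦6, 1↦5, 2↦3, 3↦2, 4↦4, 5↦4, 6↦4]  zeros at y ∈ ∅
  x = 2: [0↦0, 1↦6, 2↦1, 3↦1, 4↦1, 5↦3, 6↦2]  zeros at y ∈ {0}
  x = 3: [0↦5, 1↦1, 2↦4, 3↦2, 4↦4, 5↦5, 6↦0]  zeros at y ∈ {6}
  x = 4: [0↦2, 1↦6, 2↦0, 3↦0, 4↦1, 5↦5, 6↦0]  zeros at y ∈ {2, 3, 6}
  x = 5: [0↦0, 1↦2, 2↦5, 3↦4, 4↦1, 5↦5, 6↦4]  zeros at y ∈ {0}
  x = 6: [0↦1, 1↦5, 2↦0, 3↦2, 4↦6, 5↦0, 6↦0]  zeros at y ∈ {2, 5, 6}
Collecting zeros: affine points = {(0, 0), (2, 0), (3, 6), (4, 2), (4, 3), (4, 6), (5, 0), (6, 2), (6, 5), (6, 6)}.
Total count |C(F_7)_aff| = 10.


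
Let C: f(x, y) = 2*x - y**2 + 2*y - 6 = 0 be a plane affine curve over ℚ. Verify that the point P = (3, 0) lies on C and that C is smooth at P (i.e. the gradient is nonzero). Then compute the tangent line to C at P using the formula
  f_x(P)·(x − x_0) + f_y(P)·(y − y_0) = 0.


Tangent line at P: 2*x + 2*y - 6 = 0.

Step 1: f(3, 0) = 0, so P lies on C.
Step 2: partial derivatives
  f_x(x, y) = 2, f_y(x, y) = 2 - 2*y.
  f_x(P) = 2, f_y(P) = 2 (gradient nonzero, so P is smooth).
Step 3: tangent line at P: 2·(x − 3) + 2·(y − 0) = 0.
Expanding: 2*x + 2*y - 6 = 0.


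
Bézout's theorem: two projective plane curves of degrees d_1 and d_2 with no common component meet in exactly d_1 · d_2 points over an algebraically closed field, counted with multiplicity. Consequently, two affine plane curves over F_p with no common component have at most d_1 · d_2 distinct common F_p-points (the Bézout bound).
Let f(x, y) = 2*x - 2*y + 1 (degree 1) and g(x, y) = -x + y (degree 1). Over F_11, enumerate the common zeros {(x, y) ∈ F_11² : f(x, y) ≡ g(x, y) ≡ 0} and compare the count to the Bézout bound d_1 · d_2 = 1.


Common zeros: ∅; count = 0; Bézout bound = 1.

deg(f) = 1, deg(g) = 1, so Bézout bound = 1.
Scan x ∈ F_11. For each x, list the y ∈ F_11 with f(x, y) ≡ 0 and those with g(x, y) ≡ 0 (mod 11); the common zeros in that column are the intersection.
  x = 0: f ≡ 0 at y ∈ {6}; g ≡ 0 at y ∈ {0}; common: ∅.
  x = 1: f ≡ 0 at y ∈ {7}; g ≡ 0 at y ∈ {1}; common: ∅.
  x = 2: f ≡ 0 at y ∈ {8}; g ≡ 0 at y ∈ {2}; common: ∅.
  x = 3: f ≡ 0 at y ∈ {9}; g ≡ 0 at y ∈ {3}; common: ∅.
  x = 4: f ≡ 0 at y ∈ {10}; g ≡ 0 at y ∈ {4}; common: ∅.
  x = 5: f ≡ 0 at y ∈ {0}; g ≡ 0 at y ∈ {5}; common: ∅.
  x = 6: f ≡ 0 at y ∈ {1}; g ≡ 0 at y ∈ {6}; common: ∅.
  x = 7: f ≡ 0 at y ∈ {2}; g ≡ 0 at y ∈ {7}; common: ∅.
  x = 8: f ≡ 0 at y ∈ {3}; g ≡ 0 at y ∈ {8}; common: ∅.
  x = 9: f ≡ 0 at y ∈ {4}; g ≡ 0 at y ∈ {9}; common: ∅.
  x = 10: f ≡ 0 at y ∈ {5}; g ≡ 0 at y ∈ {10}; common: ∅.
Collecting: common zeros = ∅, so the count is 0.
Comparison with the Bézout bound: 0 ≤ 1 = deg(f)·deg(g), as expected for curves with no common component (the affine F_11-count falls short of the bound because intersections may lie at infinity, over extension fields, or carry multiplicity).


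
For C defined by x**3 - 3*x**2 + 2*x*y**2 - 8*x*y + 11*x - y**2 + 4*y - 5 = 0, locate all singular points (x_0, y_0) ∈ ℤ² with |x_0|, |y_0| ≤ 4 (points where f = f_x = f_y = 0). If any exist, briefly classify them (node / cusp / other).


Singular points: {(1, 2)}; classification: cusp.

Compute partial derivatives:
  f_x = 3*x**2 - 6*x + 2*y**2 - 8*y + 11.
  f_y = 4*x*y - 8*x - 2*y + 4.
Scan x_0 ∈ {−4, ..., 4}. For each x_0, f_y(x_0, y) is a polynomial in y; find its integer roots y ∈ {−4, ..., 4}, then test f_x and f at those candidates.
  x = -4: f_y(-4, y) = 36 - 18*y; vanishes at y ∈ {2}. (-4, 2): f_x = 75 ≠ 0.
  x = -3: f_y(-3, y) = 28 - 14*y; vanishes at y ∈ {2}. (-3, 2): f_x = 48 ≠ 0.
  x = -2: f_y(-2, y) = 20 - 10*y; vanishes at y ∈ {2}. (-2, 2): f_x = 27 ≠ 0.
  x = -1: f_y(-1, y) = 12 - 6*y; vanishes at y ∈ {2}. (-1, 2): f_x = 12 ≠ 0.
  x = 0: f_y(0, y) = 4 - 2*y; vanishes at y ∈ {2}. (0, 2): f_x = 3 ≠ 0.
  x = 1: f_y(1, y) = 2*y - 4; vanishes at y ∈ {2}. (1, 2): f_x = 0, f = 0 — SINGULAR.
  x = 2: f_y(2, y) = 6*y - 12; vanishes at y ∈ {2}. (2, 2): f_x = 3 ≠ 0.
  x = 3: f_y(3, y) = 10*y - 20; vanishes at y ∈ {2}. (3, 2): f_x = 12 ≠ 0.
  x = 4: f_y(4, y) = 14*y - 28; vanishes at y ∈ {2}. (4, 2): f_x = 27 ≠ 0.
Only singular point on the grid: (1, 2).
Classify: substitute x = 1 + u, y = 2 + v and expand: f = u**3 + 2*u*v**2 + v**2.
No constant or linear terms (consistent with a singular point). Quadratic part: v**2. Cubic part: u**3 + 2*u*v**2.
The quadratic part v**2 is a perfect square, so there is a single (double) tangent line v = 0, i.e. y = 2. Restricting the cubic part to that line (v = 0) leaves u**3 ≠ 0, so f is not divisible by v and the branch is v² ≈ -u**3 to lowest order — this is a cusp.
Classification: cusp.


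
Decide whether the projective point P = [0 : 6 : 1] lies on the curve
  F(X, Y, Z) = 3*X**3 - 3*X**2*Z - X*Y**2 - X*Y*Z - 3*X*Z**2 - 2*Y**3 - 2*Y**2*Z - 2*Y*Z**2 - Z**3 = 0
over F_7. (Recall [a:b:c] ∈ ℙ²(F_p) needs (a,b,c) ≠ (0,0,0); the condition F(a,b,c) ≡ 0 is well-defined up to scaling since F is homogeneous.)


F(0,6,1) ≡ 1 (mod 7); P is NOT on the curve.

Evaluate F(0, 6, 1) term-by-term (mod 7).
  3*X**3 ↦ 3·0·1·1 = 0
  -3*X**2*Z ↦ -3·0·1·1 = 0
  -X*Y**2 ↦ -1·0·36·1 = 0
  -X*Y*Z ↦ -1·0·6·1 = 0
  -3*X*Z**2 ↦ -3·0·1·1 = 0
  -2*Y**3 ↦ -2·1·216·1 = -432
  -2*Y**2*Z ↦ -2·1·36·1 = -72
  -2*Y*Z**2 ↦ -2·1·6·1 = -12
  -Z**3 ↦ -1·1·1·1 = -1
Sum: F(0, 6, 1) = (0) + (0) + (0) + (0) + (0) + (-432) + (-72) + (-12) + (-1) = -517.
Reducing mod 7: -517 ≡ 1 (mod 7).
Since F(a, b, c) ≡ 1 ≠ 0 (mod 7), P does NOT lie on the curve.


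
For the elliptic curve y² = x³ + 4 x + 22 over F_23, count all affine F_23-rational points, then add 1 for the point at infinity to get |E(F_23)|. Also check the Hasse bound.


Affine points = {(1, 2), (1, 21), (5, 11), (5, 12), (6, 3), (6, 20), (7, 5), (7, 18), (10, 2), (10, 21), (12, 2), (12, 21), (14, 4), (14, 19), (17, 9), (17, 14), (20, 11), (20, 12), (21, 11), (21, 12)}; affine count = 20; |E(F_23)| = 21.

Discriminant check: Δ ∝ 4a³ + 27b² = 4·4³ + 27·22² = 4·64 + 27·484 ≡ 7 (mod 23). Nonzero ⇒ E is nonsingular.
For each x ∈ F_23, compute rhs = x³ + 4·x + 22 mod 23, then count y ∈ F_23 with y² ≡ rhs.
  x = 0: rhs = 22, matching y values: none (0 points).
  x = 1: rhs = 4, matching y values: 2, 21 (2 points).
  x = 2: rhs = 15, matching y values: none (0 points).
  x = 3: rhs = 15, matching y values: none (0 points).
  x = 4: rhs = 10, matching y values: none (0 points).
  x = 5: rhs = 6, matching y values: 11, 12 (2 points).
  x = 6: rhs = 9, matching y values: 3, 20 (2 points).
  x = 7: rhs = 2, matching y values: 5, 18 (2 points).
  x = 8: rhs = 14, matching y values: none (0 points).
  x = 9: rhs = 5, matching y values: none (0 points).
  x = 10: rhs = 4, matching y values: 2, 21 (2 points).
  x = 11: rhs = 17, matching y values: none (0 points).
  x = 12: rhs = 4, matching y values: 2, 21 (2 points).
  x = 13: rhs = 17, matching y values: none (0 points).
  x = 14: rhs = 16, matching y values: 4, 19 (2 points).
  x = 15: rhs = 7, matching y values: none (0 points).
  x = 16: rhs = 19, matching y values: none (0 points).
  x = 17: rhs = 12, matching y values: 9, 14 (2 points).
  x = 18: rhs = 15, matching y values: none (0 points).
  x = 19: rhs = 11, matching y values: none (0 points).
  x = 20: rhs = 6, matching y values: 11, 12 (2 points).
  x = 21: rhs = 6, matching y values: 11, 12 (2 points).
  x = 22: rhs = 17, matching y values: none (0 points).
Total affine count: 20.
Full point count |E(F_23)| = 20 + 1 = 21.
Hasse bound: |21 − (23+1)| = |-3| = 3 ≤ 2√23 ≈ 9.5917 ✓.


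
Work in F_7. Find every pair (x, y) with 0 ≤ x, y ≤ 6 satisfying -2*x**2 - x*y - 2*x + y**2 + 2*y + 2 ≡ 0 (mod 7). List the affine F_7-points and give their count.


Affine F_7-points: {(1, 1), (1, 5), (4, 3), (4, 6), (6, 5), (6, 6)}; count = 6.

For each of the 49 pairs (x, y) ∈ F_7², evaluate f(x, y) mod 7. Record the zeros.
  x = 0: [0↦2, 1↦5, 2↦3, 3↦3, 4↦5, 5↦2, 6↦1]  zeros at y ∈ ∅
  x = 1: [0↦5, 1↦0, 2↦4, 3↦3, 4↦4, 5↦0, 6↦5]  zeros at y ∈ {1, 5}
  x = 2: [0↦4, 1↦5, 2↦1, 3↦6, 4↦6, 5↦1, 6↦5]  zeros at y ∈ ∅
  x = 3: [0↦6, 1↦6, 2↦1, 3↦5, 4↦4, 5↦5, 6↦1]  zeros at y ∈ ∅
  x = 4: [0↦4, 1↦3, 2↦4, 3↦0, 4↦5, 5↦5, 6↦0]  zeros at y ∈ {3, 6}
  x = 5: [0↦5, 1↦3, 2↦3, 3↦5, 4↦2, 5↦1, 6↦2]  zeros at y ∈ ∅
  x = 6: [0↦2, 1↦6, 2↦5, 3↦6, 4↦2, 5↦0, 6↦0]  zeros at y ∈ {5, 6}
Collecting zeros: affine points = {(1, 1), (1, 5), (4, 3), (4, 6), (6, 5), (6, 6)}.
Total count |C(F_7)_aff| = 6.


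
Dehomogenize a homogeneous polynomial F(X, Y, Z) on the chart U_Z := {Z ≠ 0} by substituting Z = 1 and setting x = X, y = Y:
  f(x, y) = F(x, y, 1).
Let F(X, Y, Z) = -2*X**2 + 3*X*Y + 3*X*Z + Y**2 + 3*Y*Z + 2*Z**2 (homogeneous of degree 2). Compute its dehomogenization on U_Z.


f(x, y) = -2*x**2 + 3*x*y + 3*x + y**2 + 3*y + 2

On U_Z we set Z = 1. Each monomial c·X^i·Y^j·Z^k in F becomes c·x^i·y^j·1^k = c·x^i·y^j.
Substituting Z = 1: F(X, Y, 1) = -2*x**2 + 3*x*y + 3*x + y**2 + 3*y + 2.
Note: deg(f) ≤ deg(F) = 2; strict inequality happens when F is divisible by Z (lost terms).


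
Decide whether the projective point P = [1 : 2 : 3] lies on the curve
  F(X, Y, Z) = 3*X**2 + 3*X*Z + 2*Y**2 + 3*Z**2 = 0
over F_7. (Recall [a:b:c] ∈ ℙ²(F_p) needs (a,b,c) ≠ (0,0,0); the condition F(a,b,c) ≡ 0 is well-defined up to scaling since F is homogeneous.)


F(1,2,3) ≡ 5 (mod 7); P is NOT on the curve.

Evaluate F(1, 2, 3) term-by-term (mod 7).
  3*X**2 ↦ 3·1·1·1 = 3
  3*X*Z ↦ 3·1·1·3 = 9
  2*Y**2 ↦ 2·1·4·1 = 8
  3*Z**2 ↦ 3·1·1·9 = 27
Sum: F(1, 2, 3) = (3) + (9) + (8) + (27) = 47.
Reducing mod 7: 47 ≡ 5 (mod 7).
Since F(a, b, c) ≡ 5 ≠ 0 (mod 7), P does NOT lie on the curve.


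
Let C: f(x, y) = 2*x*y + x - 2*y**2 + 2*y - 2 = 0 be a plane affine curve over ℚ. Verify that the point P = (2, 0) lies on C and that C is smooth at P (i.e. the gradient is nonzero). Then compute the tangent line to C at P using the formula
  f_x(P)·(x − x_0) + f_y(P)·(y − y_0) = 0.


Tangent line at P: x + 6*y - 2 = 0.

Step 1: f(2, 0) = 0, so P lies on C.
Step 2: partial derivatives
  f_x(x, y) = 2*y + 1, f_y(x, y) = 2*x - 4*y + 2.
  f_x(P) = 1, f_y(P) = 6 (gradient nonzero, so P is smooth).
Step 3: tangent line at P: 1·(x − 2) + 6·(y − 0) = 0.
Expanding: x + 6*y - 2 = 0.


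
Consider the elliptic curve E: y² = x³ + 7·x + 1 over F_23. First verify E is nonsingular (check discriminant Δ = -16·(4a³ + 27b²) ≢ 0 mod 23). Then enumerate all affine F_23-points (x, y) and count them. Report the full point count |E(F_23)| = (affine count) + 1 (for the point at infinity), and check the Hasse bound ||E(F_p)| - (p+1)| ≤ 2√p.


Affine points = {(0, 1), (0, 22), (1, 3), (1, 20), (2, 0), (3, 7), (3, 16), (4, 1), (4, 22), (5, 0), (6, 11), (6, 12), (7, 5), (7, 18), (10, 6), (10, 17), (11, 11), (11, 12), (13, 9), (13, 14), (15, 10), (15, 13), (16, 0), (18, 5), (18, 18), (19, 1), (19, 22), (21, 5), (21, 18), (22, 4), (22, 19)}; affine count = 31; |E(F_23)| = 32.

Discriminant check: Δ ∝ 4a³ + 27b² = 4·7³ + 27·1² = 4·343 + 27·1 ≡ 19 (mod 23). Nonzero ⇒ E is nonsingular.
For each x ∈ F_23, compute rhs = x³ + 7·x + 1 mod 23, then count y ∈ F_23 with y² ≡ rhs.
  x = 0: rhs = 1, matching y values: 1, 22 (2 points).
  x = 1: rhs = 9, matching y values: 3, 20 (2 points).
  x = 2: rhs = 0, matching y values: 0 (1 points).
  x = 3: rhs = 3, matching y values: 7, 16 (2 points).
  x = 4: rhs = 1, matching y values: 1, 22 (2 points).
  x = 5: rhs = 0, matching y values: 0 (1 points).
  x = 6: rhs = 6, matching y values: 11, 12 (2 points).
  x = 7: rhs = 2, matching y values: 5, 18 (2 points).
  x = 8: rhs = 17, matching y values: none (0 points).
  x = 9: rhs = 11, matching y values: none (0 points).
  x = 10: rhs = 13, matching y values: 6, 17 (2 points).
  x = 11: rhs = 6, matching y values: 11, 12 (2 points).
  x = 12: rhs = 19, matching y values: none (0 points).
  x = 13: rhs = 12, matching y values: 9, 14 (2 points).
  x = 14: rhs = 14, matching y values: none (0 points).
  x = 15: rhs = 8, matching y values: 10, 13 (2 points).
  x = 16: rhs = 0, matching y values: 0 (1 points).
  x = 17: rhs = 19, matching y values: none (0 points).
  x = 18: rhs = 2, matching y values: 5, 18 (2 points).
  x = 19: rhs = 1, matching y values: 1, 22 (2 points).
  x = 20: rhs = 22, matching y values: none (0 points).
  x = 21: rhs = 2, matching y values: 5, 18 (2 points).
  x = 22: rhs = 16, matching y values: 4, 19 (2 points).
Total affine count: 31.
Full point count |E(F_23)| = 31 + 1 = 32.
Hasse bound: |32 − (23+1)| = |8| = 8 ≤ 2√23 ≈ 9.5917 ✓.


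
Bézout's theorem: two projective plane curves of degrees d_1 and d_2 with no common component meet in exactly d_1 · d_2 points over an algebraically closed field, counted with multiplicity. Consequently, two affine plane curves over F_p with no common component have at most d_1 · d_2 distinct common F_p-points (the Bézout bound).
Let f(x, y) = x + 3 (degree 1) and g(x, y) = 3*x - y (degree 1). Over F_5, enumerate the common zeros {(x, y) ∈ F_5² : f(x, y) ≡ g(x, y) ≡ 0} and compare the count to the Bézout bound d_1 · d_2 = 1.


Common zeros: {(2, 1)}; count = 1; Bézout bound = 1.

deg(f) = 1, deg(g) = 1, so Bézout bound = 1.
Scan x ∈ F_5. For each x, list the y ∈ F_5 with f(x, y) ≡ 0 and those with g(x, y) ≡ 0 (mod 5); the common zeros in that column are the intersection.
  x = 0: f ≡ 0 at y ∈ ∅; g ≡ 0 at y ∈ {0}; common: ∅.
  x = 1: f ≡ 0 at y ∈ ∅; g ≡ 0 at y ∈ {3}; common: ∅.
  x = 2: f ≡ 0 at y ∈ {0, 1, 2, 3, 4}; g ≡ 0 at y ∈ {1}; common: {1}.
  x = 3: f ≡ 0 at y ∈ ∅; g ≡ 0 at y ∈ {4}; common: ∅.
  x = 4: f ≡ 0 at y ∈ ∅; g ≡ 0 at y ∈ {2}; common: ∅.
Collecting: common zeros = {(2, 1)}, so the count is 1.
Comparison with the Bézout bound: 1 ≤ 1 = deg(f)·deg(g), as expected for curves with no common component (the bound is attained).


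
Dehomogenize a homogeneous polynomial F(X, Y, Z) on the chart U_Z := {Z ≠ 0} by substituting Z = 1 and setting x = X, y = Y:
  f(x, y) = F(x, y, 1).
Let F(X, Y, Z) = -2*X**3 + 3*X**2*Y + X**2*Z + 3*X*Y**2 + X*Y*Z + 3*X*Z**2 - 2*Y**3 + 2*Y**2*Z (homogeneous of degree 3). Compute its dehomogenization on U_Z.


f(x, y) = -2*x**3 + 3*x**2*y + x**2 + 3*x*y**2 + x*y + 3*x - 2*y**3 + 2*y**2

On U_Z we set Z = 1. Each monomial c·X^i·Y^j·Z^k in F becomes c·x^i·y^j·1^k = c·x^i·y^j.
Substituting Z = 1: F(X, Y, 1) = -2*x**3 + 3*x**2*y + x**2 + 3*x*y**2 + x*y + 3*x - 2*y**3 + 2*y**2.
Note: deg(f) ≤ deg(F) = 3; strict inequality happens when F is divisible by Z (lost terms).


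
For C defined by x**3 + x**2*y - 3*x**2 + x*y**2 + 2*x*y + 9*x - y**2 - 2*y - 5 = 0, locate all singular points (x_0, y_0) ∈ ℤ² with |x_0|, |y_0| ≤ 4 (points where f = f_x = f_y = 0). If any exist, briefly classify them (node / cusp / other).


Singular points: {(2, -3)}; classification: cusp.

Compute partial derivatives:
  f_x = 3*x**2 + 2*x*y - 6*x + y**2 + 2*y + 9.
  f_y = x**2 + 2*x*y + 2*x - 2*y - 2.
Scan x_0 ∈ {−4, ..., 4}. For each x_0, f_y(x_0, y) is a polynomial in y; find its integer roots y ∈ {−4, ..., 4}, then test f_x and f at those candidates.
  x = -4: f_y(-4, y) = 6 - 10*y; no integer root y with |y| ≤ 4.
  x = -3: f_y(-3, y) = 1 - 8*y; no integer root y with |y| ≤ 4.
  x = -2: f_y(-2, y) = -6*y - 2; no integer root y with |y| ≤ 4.
  x = -1: f_y(-1, y) = -4*y - 3; no integer root y with |y| ≤ 4.
  x = 0: f_y(0, y) = -2*y - 2; vanishes at y ∈ {-1}. (0, -1): f_x = 8 ≠ 0.
  x = 1: f_y(1, y) = 1; no integer root y with |y| ≤ 4.
  x = 2: f_y(2, y) = 2*y + 6; vanishes at y ∈ {-3}. (2, -3): f_x = 0, f = 0 — SINGULAR.
  x = 3: f_y(3, y) = 4*y + 13; no integer root y with |y| ≤ 4.
  x = 4: f_y(4, y) = 6*y + 22; no integer root y with |y| ≤ 4.
Only singular point on the grid: (2, -3).
Classify: substitute x = 2 + u, y = -3 + v and expand: f = u**3 + u**2*v + u*v**2 + v**2.
No constant or linear terms (consistent with a singular point). Quadratic part: v**2. Cubic part: u**3 + u**2*v + u*v**2.
The quadratic part v**2 is a perfect square, so there is a single (double) tangent line v = 0, i.e. y = -3. Restricting the cubic part to that line (v = 0) leaves u**3 ≠ 0, so f is not divisible by v and the branch is v² ≈ -u**3 to lowest order — this is a cusp.
Classification: cusp.


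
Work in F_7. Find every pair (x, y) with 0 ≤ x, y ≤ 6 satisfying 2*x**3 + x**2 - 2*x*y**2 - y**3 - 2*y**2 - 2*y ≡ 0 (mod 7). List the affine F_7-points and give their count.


Affine F_7-points: {(0, 0), (1, 4), (3, 0), (3, 3), (4, 3), (5, 6)}; count = 6.

For each of the 49 pairs (x, y) ∈ F_7², evaluate f(x, y) mod 7. Record the zeros.
  x = 0: [0↦0, 1↦2, 2↦1, 3↦5, 4↦1, 5↦4, 6↦1]  zeros at y ∈ {0}
  x = 1: [0↦3, 1↦3, 2↦3, 3↦4, 4↦0, 5↦6, 6↦2]  zeros at y ∈ {4}
  x = 2: [0↦6, 1↦4, 2↦5, 3↦3, 4↦6, 5↦1, 6↦3]  zeros at y ∈ ∅
  x = 3: [0↦0, 1↦3, 2↦5, 3↦0, 4↦3, 5↦1, 6↦2]  zeros at y ∈ {0, 3}
  x = 4: [0↦4, 1↦5, 2↦1, 3↦0, 4↦3, 5↦4, 6↦4]  zeros at y ∈ {3}
  x = 5: [0↦2, 1↦1, 2↦5, 3↦1, 4↦4, 5↦1, 6↦0]  zeros at y ∈ {6}
  x = 6: [0↦6, 1↦3, 2↦1, 3↦1, 4↦4, 5↦4, 6↦2]  zeros at y ∈ ∅
Collecting zeros: affine points = {(0, 0), (1, 4), (3, 0), (3, 3), (4, 3), (5, 6)}.
Total count |C(F_7)_aff| = 6.


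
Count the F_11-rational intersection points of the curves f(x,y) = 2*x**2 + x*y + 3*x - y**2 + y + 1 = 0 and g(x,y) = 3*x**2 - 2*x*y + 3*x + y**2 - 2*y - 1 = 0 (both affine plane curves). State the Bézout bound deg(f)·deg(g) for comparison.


Common zeros: ∅; count = 0; Bézout bound = 4.

deg(f) = 2, deg(g) = 2, so Bézout bound = 4.
Scan x ∈ F_11. For each x, list the y ∈ F_11 with f(x, y) ≡ 0 and those with g(x, y) ≡ 0 (mod 11); the common zeros in that column are the intersection.
  x = 0: f ≡ 0 at y ∈ {4, 8}; g ≡ 0 at y ∈ ∅; common: ∅.
  x = 1: f ≡ 0 at y ∈ ∅; g ≡ 0 at y ∈ ∅; common: ∅.
  x = 2: f ≡ 0 at y ∈ {4, 10}; g ≡ 0 at y ∈ {8, 9}; common: ∅.
  x = 3: f ≡ 0 at y ∈ ∅; g ≡ 0 at y ∈ {9, 10}; common: ∅.
  x = 4: f ≡ 0 at y ∈ ∅; g ≡ 0 at y ∈ ∅; common: ∅.
  x = 5: f ≡ 0 at y ∈ {0, 6}; g ≡ 0 at y ∈ ∅; common: ∅.
  x = 6: f ≡ 0 at y ∈ ∅; g ≡ 0 at y ∈ {6, 8}; common: ∅.
  x = 7: f ≡ 0 at y ∈ {2, 6}; g ≡ 0 at y ∈ ∅; common: ∅.
  x = 8: f ≡ 0 at y ∈ {10}; g ≡ 0 at y ∈ {1, 6}; common: ∅.
  x = 9: f ≡ 0 at y ∈ ∅; g ≡ 0 at y ∈ ∅; common: ∅.
  x = 10: f ≡ 0 at y ∈ {0}; g ≡ 0 at y ∈ {1, 10}; common: ∅.
Collecting: common zeros = ∅, so the count is 0.
Comparison with the Bézout bound: 0 ≤ 4 = deg(f)·deg(g), as expected for curves with no common component (the affine F_11-count falls short of the bound because intersections may lie at infinity, over extension fields, or carry multiplicity).


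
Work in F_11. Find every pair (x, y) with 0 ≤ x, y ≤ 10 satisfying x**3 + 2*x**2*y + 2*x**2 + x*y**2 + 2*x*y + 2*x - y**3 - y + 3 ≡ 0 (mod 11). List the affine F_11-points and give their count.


Affine F_11-points: {(0, 8), (1, 1), (1, 5), (1, 6), (2, 6), (5, 4), (5, 6), (8, 3), (9, 2)}; count = 9.

For each of the 121 pairs (x, y) ∈ F_11², evaluate f(x, y) mod 11. Record the zeros.
  x = 0: [0↦3, 1↦1, 2↦4, 3↦6, 4↦1, 5↦5, 6↦1, 7↦5, 8↦0, 9↦2, 10↦5]  zeros at y ∈ {8}
  x = 1: [0↦8, 1↦0, 2↦10, 3↦10, 4↦5, 5↦0, 6↦0, 7↦10, 8↦2, 9↦3, 10↦7]  zeros at y ∈ {1, 5, 6}
  x = 2: [0↦1, 1↦2, 2↦1, 3↦3, 4↦2, 5↦3, 6↦0, 7↦9, 8↦2, 9↦6, 10↦4]  zeros at y ∈ {6}
  x = 3: [0↦10, 1↦2, 2↦5, 3↦2, 4↦9, 5↦9, 6↦7, 7↦8, 8↦6, 9↦6, 10↦2]  zeros at y ∈ ∅
  x = 4: [0↦8, 1↦6, 2↦6, 3↦2, 4↦10, 5↦2, 6↦5, 7↦2, 8↦9, 9↦9, 10↦7]  zeros at y ∈ ∅
  x = 5: [0↦1, 1↦9, 2↦10, 3↦9, 4↦0, 5↦10, 6↦0, 7↦8, 8↦6, 9↦10, 10↦3]  zeros at y ∈ {4, 6}
  x = 6: [0↦6, 1↦6, 2↦1, 3↦7, 4↦7, 5↦6, 6↦9, 7↦10, 8↦3, 9↦4, 10↦7]  zeros at y ∈ ∅
  x = 7: [0↦7, 1↦3, 2↦7, 3↦2, 4↦4, 5↦7, 6↦5, 7↦3, 8↦6, 9↦8, 10↦3]  zeros at y ∈ ∅
  x = 8: [0↦10, 1↦6, 2↦1, 3↦0, 4↦8, 5↦8, 6↦5, 7↦4, 8↦10, 9↦6, 10↦8]  zeros at y ∈ {3}
  x = 9: [0↦10, 1↦10, 2↦0, 3↦7, 4↦3, 5↦4, 6↦4, 7↦8, 8↦10, 9↦4, 10↦6]  zeros at y ∈ {2}
  x = 10: [0↦2, 1↦10, 2↦10, 3↦7, 4↦6, 5↦1, 6↦8, 7↦10, 8↦1, 9↦8, 10↦3]  zeros at y ∈ ∅
Collecting zeros: affine points = {(0, 8), (1, 1), (1, 5), (1, 6), (2, 6), (5, 4), (5, 6), (8, 3), (9, 2)}.
Total count |C(F_11)_aff| = 9.


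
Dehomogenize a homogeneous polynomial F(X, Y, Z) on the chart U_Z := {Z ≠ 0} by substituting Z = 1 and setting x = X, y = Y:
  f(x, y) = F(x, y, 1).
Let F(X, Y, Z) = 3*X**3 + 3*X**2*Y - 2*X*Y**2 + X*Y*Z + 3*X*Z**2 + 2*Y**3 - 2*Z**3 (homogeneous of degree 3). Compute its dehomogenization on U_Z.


f(x, y) = 3*x**3 + 3*x**2*y - 2*x*y**2 + x*y + 3*x + 2*y**3 - 2

On U_Z we set Z = 1. Each monomial c·X^i·Y^j·Z^k in F becomes c·x^i·y^j·1^k = c·x^i·y^j.
Substituting Z = 1: F(X, Y, 1) = 3*x**3 + 3*x**2*y - 2*x*y**2 + x*y + 3*x + 2*y**3 - 2.
Note: deg(f) ≤ deg(F) = 3; strict inequality happens when F is divisible by Z (lost terms).


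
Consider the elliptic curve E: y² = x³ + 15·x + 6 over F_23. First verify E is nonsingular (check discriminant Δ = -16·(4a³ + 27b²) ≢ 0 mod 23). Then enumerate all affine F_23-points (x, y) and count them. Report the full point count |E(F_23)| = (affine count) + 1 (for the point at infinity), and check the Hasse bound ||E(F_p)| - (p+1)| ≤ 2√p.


Affine points = {(0, 11), (0, 12), (3, 3), (3, 20), (6, 6), (6, 17), (10, 11), (10, 12), (13, 11), (13, 12), (14, 4), (14, 19), (15, 8), (15, 15), (16, 8), (16, 15), (18, 6), (18, 17), (20, 7), (20, 16), (22, 6), (22, 17)}; affine count = 22; |E(F_23)| = 23.

Discriminant check: Δ ∝ 4a³ + 27b² = 4·15³ + 27·6² = 4·3375 + 27·36 ≡ 5 (mod 23). Nonzero ⇒ E is nonsingular.
For each x ∈ F_23, compute rhs = x³ + 15·x + 6 mod 23, then count y ∈ F_23 with y² ≡ rhs.
  x = 0: rhs = 6, matching y values: 11, 12 (2 points).
  x = 1: rhs = 22, matching y values: none (0 points).
  x = 2: rhs = 21, matching y values: none (0 points).
  x = 3: rhs = 9, matching y values: 3, 20 (2 points).
  x = 4: rhs = 15, matching y values: none (0 points).
  x = 5: rhs = 22, matching y values: none (0 points).
  x = 6: rhs = 13, matching y values: 6, 17 (2 points).
  x = 7: rhs = 17, matching y values: none (0 points).
  x = 8: rhs = 17, matching y values: none (0 points).
  x = 9: rhs = 19, matching y values: none (0 points).
  x = 10: rhs = 6, matching y values: 11, 12 (2 points).
  x = 11: rhs = 7, matching y values: none (0 points).
  x = 12: rhs = 5, matching y values: none (0 points).
  x = 13: rhs = 6, matching y values: 11, 12 (2 points).
  x = 14: rhs = 16, matching y values: 4, 19 (2 points).
  x = 15: rhs = 18, matching y values: 8, 15 (2 points).
  x = 16: rhs = 18, matching y values: 8, 15 (2 points).
  x = 17: rhs = 22, matching y values: none (0 points).
  x = 18: rhs = 13, matching y values: 6, 17 (2 points).
  x = 19: rhs = 20, matching y values: none (0 points).
  x = 20: rhs = 3, matching y values: 7, 16 (2 points).
  x = 21: rhs = 14, matching y values: none (0 points).
  x = 22: rhs = 13, matching y values: 6, 17 (2 points).
Total affine count: 22.
Full point count |E(F_23)| = 22 + 1 = 23.
Hasse bound: |23 − (23+1)| = |-1| = 1 ≤ 2√23 ≈ 9.5917 ✓.


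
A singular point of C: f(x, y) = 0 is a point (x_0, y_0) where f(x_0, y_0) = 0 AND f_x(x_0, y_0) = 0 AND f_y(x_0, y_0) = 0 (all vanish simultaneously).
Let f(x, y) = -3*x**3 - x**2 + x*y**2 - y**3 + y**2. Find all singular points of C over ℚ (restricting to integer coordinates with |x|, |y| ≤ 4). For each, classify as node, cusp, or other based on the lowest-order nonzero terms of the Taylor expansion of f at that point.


Singular points: {(0, 0)}; classification: node.

Compute partial derivatives:
  f_x = -9*x**2 - 2*x + y**2.
  f_y = 2*x*y - 3*y**2 + 2*y.
Scan x_0 ∈ {−4, ..., 4}. For each x_0, f_y(x_0, y) is a polynomial in y; find its integer roots y ∈ {−4, ..., 4}, then test f_x and f at those candidates.
  x = -4: f_y(-4, y) = -3*y**2 - 6*y; vanishes at y ∈ {-2, 0}. (-4, -2): f_x = -132 ≠ 0; (-4, 0): f_x = -136 ≠ 0.
  x = -3: f_y(-3, y) = -3*y**2 - 4*y; vanishes at y ∈ {0}. (-3, 0): f_x = -75 ≠ 0.
  x = -2: f_y(-2, y) = -3*y**2 - 2*y; vanishes at y ∈ {0}. (-2, 0): f_x = -32 ≠ 0.
  x = -1: f_y(-1, y) = -3*y**2; vanishes at y ∈ {0}. (-1, 0): f_x = -7 ≠ 0.
  x = 0: f_y(0, y) = -3*y**2 + 2*y; vanishes at y ∈ {0}. (0, 0): f_x = 0, f = 0 — SINGULAR.
  x = 1: f_y(1, y) = -3*y**2 + 4*y; vanishes at y ∈ {0}. (1, 0): f_x = -11 ≠ 0.
  x = 2: f_y(2, y) = -3*y**2 + 6*y; vanishes at y ∈ {0, 2}. (2, 0): f_x = -40 ≠ 0; (2, 2): f_x = -36 ≠ 0.
  x = 3: f_y(3, y) = -3*y**2 + 8*y; vanishes at y ∈ {0}. (3, 0): f_x = -87 ≠ 0.
  x = 4: f_y(4, y) = -3*y**2 + 10*y; vanishes at y ∈ {0}. (4, 0): f_x = -152 ≠ 0.
Only singular point on the grid: (0, 0).
Classify: substitute x = 0 + u, y = 0 + v and expand: f = -3*u**3 - u**2 + u*v**2 - v**3 + v**2.
No constant or linear terms (consistent with a singular point). Quadratic part: -u**2 + v**2. Cubic part: -3*u**3 + u*v**2 - v**3.
The quadratic part v**2 - u**2 = (v − u)(v + u) splits into two distinct linear factors, so there are two distinct tangent lines y − 0 = ±(x − 0) — this is a node (ordinary double point).
Classification: node.


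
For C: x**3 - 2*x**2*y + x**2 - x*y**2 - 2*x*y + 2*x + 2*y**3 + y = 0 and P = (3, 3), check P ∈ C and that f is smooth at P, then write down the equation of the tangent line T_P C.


Tangent line at P: -16*x + 13*y + 9 = 0.

Step 1: f(3, 3) = 0, so P lies on C.
Step 2: partial derivatives
  f_x(x, y) = 3*x**2 - 4*x*y + 2*x - y**2 - 2*y + 2, f_y(x, y) = -2*x**2 - 2*x*y - 2*x + 6*y**2 + 1.
  f_x(P) = -16, f_y(P) = 13 (gradient nonzero, so P is smooth).
Step 3: tangent line at P: -16·(x − 3) + 13·(y − 3) = 0.
Expanding: -16*x + 13*y + 9 = 0.


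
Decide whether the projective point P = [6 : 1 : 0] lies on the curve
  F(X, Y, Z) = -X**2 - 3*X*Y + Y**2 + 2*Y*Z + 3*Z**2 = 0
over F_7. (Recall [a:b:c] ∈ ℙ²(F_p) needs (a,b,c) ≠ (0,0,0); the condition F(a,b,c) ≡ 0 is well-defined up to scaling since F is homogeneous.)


F(6,1,0) ≡ 3 (mod 7); P is NOT on the curve.

Evaluate F(6, 1, 0) term-by-term (mod 7).
  -X**2 ↦ -1·36·1·1 = -36
  -3*X*Y ↦ -3·6·1·1 = -18
  Y**2 ↦ 1·1·1·1 = 1
  2*Y*Z ↦ 2·1·1·0 = 0
  3*Z**2 ↦ 3·1·1·0 = 0
Sum: F(6, 1, 0) = (-36) + (-18) + (1) + (0) + (0) = -53.
Reducing mod 7: -53 ≡ 3 (mod 7).
Since F(a, b, c) ≡ 3 ≠ 0 (mod 7), P does NOT lie on the curve.


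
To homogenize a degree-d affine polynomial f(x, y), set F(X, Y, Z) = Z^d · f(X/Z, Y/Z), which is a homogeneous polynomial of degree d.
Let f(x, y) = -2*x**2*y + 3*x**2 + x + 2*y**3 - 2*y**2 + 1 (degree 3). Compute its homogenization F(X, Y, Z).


F(X, Y, Z) = -2*X**2*Y + 3*X**2*Z + X*Z**2 + 2*Y**3 - 2*Y**2*Z + Z**3

deg(f) = 3.
Substitute x = X/Z, y = Y/Z into f, then multiply by Z^3.
  monomial -2·x^2·y^1 ↦ -2·X^2·Y^1·Z^0.
  monomial 3·x^2·y^0 ↦ 3·X^2·Y^0·Z^1.
  monomial 1·x^1·y^0 ↦ 1·X^1·Y^0·Z^2.
  monomial 2·x^0·y^3 ↦ 2·X^0·Y^3·Z^0.
  monomial -2·x^0·y^2 ↦ -2·X^0·Y^2·Z^1.
  monomial 1·x^0·y^0 ↦ 1·X^0·Y^0·Z^3.
Collecting: F(X, Y, Z) = -2*X**2*Y + 3*X**2*Z + X*Z**2 + 2*Y**3 - 2*Y**2*Z + Z**3.


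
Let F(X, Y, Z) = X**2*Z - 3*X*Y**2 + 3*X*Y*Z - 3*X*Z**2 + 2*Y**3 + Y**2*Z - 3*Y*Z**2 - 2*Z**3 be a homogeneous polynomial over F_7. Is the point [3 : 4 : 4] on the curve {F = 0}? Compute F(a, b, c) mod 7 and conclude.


F(3,4,4) ≡ 2 (mod 7); P is NOT on the curve.

Evaluate F(3, 4, 4) term-by-term (mod 7).
  X**2*Z ↦ 1·9·1·4 = 36
  -3*X*Y**2 ↦ -3·3·16·1 = -144
  3*X*Y*Z ↦ 3·3·4·4 = 144
  -3*X*Z**2 ↦ -3·3·1·16 = -144
  2*Y**3 ↦ 2·1·64·1 = 128
  Y**2*Z ↦ 1·1·16·4 = 64
  -3*Y*Z**2 ↦ -3·1·4·16 = -192
  -2*Z**3 ↦ -2·1·1·64 = -128
Sum: F(3, 4, 4) = (36) + (-144) + (144) + (-144) + (128) + (64) + (-192) + (-128) = -236.
Reducing mod 7: -236 ≡ 2 (mod 7).
Since F(a, b, c) ≡ 2 ≠ 0 (mod 7), P does NOT lie on the curve.


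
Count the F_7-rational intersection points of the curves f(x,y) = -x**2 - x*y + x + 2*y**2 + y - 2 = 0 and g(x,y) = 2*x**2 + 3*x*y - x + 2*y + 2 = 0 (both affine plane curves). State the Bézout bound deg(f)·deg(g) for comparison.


Common zeros: {(6, 5)}; count = 1; Bézout bound = 4.

deg(f) = 2, deg(g) = 2, so Bézout bound = 4.
Scan x ∈ F_7. For each x, list the y ∈ F_7 with f(x, y) ≡ 0 and those with g(x, y) ≡ 0 (mod 7); the common zeros in that column are the intersection.
  x = 0: f ≡ 0 at y ∈ ∅; g ≡ 0 at y ∈ {6}; common: ∅.
  x = 1: f ≡ 0 at y ∈ {1, 6}; g ≡ 0 at y ∈ {5}; common: ∅.
  x = 2: f ≡ 0 at y ∈ ∅; g ≡ 0 at y ∈ {6}; common: ∅.
  x = 3: f ≡ 0 at y ∈ ∅; g ≡ 0 at y ∈ {1}; common: ∅.
  x = 4: f ≡ 0 at y ∈ {0, 5}; g ≡ 0 at y ∈ ∅; common: ∅.
  x = 5: f ≡ 0 at y ∈ ∅; g ≡ 0 at y ∈ {3}; common: ∅.
  x = 6: f ≡ 0 at y ∈ {1, 5}; g ≡ 0 at y ∈ {5}; common: {5}.
Collecting: common zeros = {(6, 5)}, so the count is 1.
Comparison with the Bézout bound: 1 ≤ 4 = deg(f)·deg(g), as expected for curves with no common component (the affine F_7-count falls short of the bound because intersections may lie at infinity, over extension fields, or carry multiplicity).


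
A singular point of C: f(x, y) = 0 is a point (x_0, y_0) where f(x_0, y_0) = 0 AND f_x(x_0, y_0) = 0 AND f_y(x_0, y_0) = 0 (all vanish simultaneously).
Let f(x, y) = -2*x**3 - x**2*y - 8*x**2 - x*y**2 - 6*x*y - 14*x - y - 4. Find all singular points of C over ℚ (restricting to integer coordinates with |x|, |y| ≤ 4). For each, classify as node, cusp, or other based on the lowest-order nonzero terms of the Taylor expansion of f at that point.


Singular points: {(-1, -2)}; classification: cusp.

Compute partial derivatives:
  f_x = -6*x**2 - 2*x*y - 16*x - y**2 - 6*y - 14.
  f_y = -x**2 - 2*x*y - 6*x - 1.
Scan x_0 ∈ {−4, ..., 4}. For each x_0, f_y(x_0, y) is a polynomial in y; find its integer roots y ∈ {−4, ..., 4}, then test f_x and f at those candidates.
  x = -4: f_y(-4, y) = 8*y + 7; no integer root y with |y| ≤ 4.
  x = -3: f_y(-3, y) = 6*y + 8; no integer root y with |y| ≤ 4.
  x = -2: f_y(-2, y) = 4*y + 7; no integer root y with |y| ≤ 4.
  x = -1: f_y(-1, y) = 2*y + 4; vanishes at y ∈ {-2}. (-1, -2): f_x = 0, f = 0 — SINGULAR.
  x = 0: f_y(0, y) = -1; no integer root y with |y| ≤ 4.
  x = 1: f_y(1, y) = -2*y - 8; vanishes at y ∈ {-4}. (1, -4): f_x = -20 ≠ 0.
  x = 2: f_y(2, y) = -4*y - 17; no integer root y with |y| ≤ 4.
  x = 3: f_y(3, y) = -6*y - 28; no integer root y with |y| ≤ 4.
  x = 4: f_y(4, y) = -8*y - 41; no integer root y with |y| ≤ 4.
Only singular point on the grid: (-1, -2).
Classify: substitute x = -1 + u, y = -2 + v and expand: f = -2*u**3 - u**2*v - u*v**2 + v**2.
No constant or linear terms (consistent with a singular point). Quadratic part: v**2. Cubic part: -2*u**3 - u**2*v - u*v**2.
The quadratic part v**2 is a perfect square, so there is a single (double) tangent line v = 0, i.e. y = -2. Restricting the cubic part to that line (v = 0) leaves -2*u**3 ≠ 0, so f is not divisible by v and the branch is v² ≈ 2*u**3 to lowest order — this is a cusp.
Classification: cusp.


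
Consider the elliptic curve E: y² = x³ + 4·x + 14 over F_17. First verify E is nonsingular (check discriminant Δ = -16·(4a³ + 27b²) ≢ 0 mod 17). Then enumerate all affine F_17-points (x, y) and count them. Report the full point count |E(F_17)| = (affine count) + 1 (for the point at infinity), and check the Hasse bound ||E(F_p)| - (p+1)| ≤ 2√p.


Affine points = {(1, 6), (1, 11), (2, 8), (2, 9), (3, 6), (3, 11), (4, 3), (4, 14), (6, 4), (6, 13), (10, 0), (13, 6), (13, 11), (14, 3), (14, 14), (15, 7), (15, 10), (16, 3), (16, 14)}; affine count = 19; |E(F_17)| = 20.

Discriminant check: Δ ∝ 4a³ + 27b² = 4·4³ + 27·14² = 4·64 + 27·196 ≡ 6 (mod 17). Nonzero ⇒ E is nonsingular.
For each x ∈ F_17, compute rhs = x³ + 4·x + 14 mod 17, then count y ∈ F_17 with y² ≡ rhs.
  x = 0: rhs = 14, matching y values: none (0 points).
  x = 1: rhs = 2, matching y values: 6, 11 (2 points).
  x = 2: rhs = 13, matching y values: 8, 9 (2 points).
  x = 3: rhs = 2, matching y values: 6, 11 (2 points).
  x = 4: rhs = 9, matching y values: 3, 14 (2 points).
  x = 5: rhs = 6, matching y values: none (0 points).
  x = 6: rhs = 16, matching y values: 4, 13 (2 points).
  x = 7: rhs = 11, matching y values: none (0 points).
  x = 8: rhs = 14, matching y values: none (0 points).
  x = 9: rhs = 14, matching y values: none (0 points).
  x = 10: rhs = 0, matching y values: 0 (1 points).
  x = 11: rhs = 12, matching y values: none (0 points).
  x = 12: rhs = 5, matching y values: none (0 points).
  x = 13: rhs = 2, matching y values: 6, 11 (2 points).
  x = 14: rhs = 9, matching y values: 3, 14 (2 points).
  x = 15: rhs = 15, matching y values: 7, 10 (2 points).
  x = 16: rhs = 9, matching y values: 3, 14 (2 points).
Total affine count: 19.
Full point count |E(F_17)| = 19 + 1 = 20.
Hasse bound: |20 − (17+1)| = |2| = 2 ≤ 2√17 ≈ 8.2462 ✓.


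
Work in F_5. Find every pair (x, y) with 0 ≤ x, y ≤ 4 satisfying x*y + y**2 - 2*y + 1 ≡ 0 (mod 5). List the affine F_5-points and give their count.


Affine F_5-points: {(0, 1), (2, 2), (2, 3), (4, 4)}; count = 4.

For each of the 25 pairs (x, y) ∈ F_5², evaluate f(x, y) mod 5. Record the zeros.
  x = 0: [0↦1, 1↦0, 2↦1, 3↦4, 4↦4]  zeros at y ∈ {1}
  x = 1: [0↦1, 1↦1, 2↦3, 3↦2, 4↦3]  zeros at y ∈ ∅
  x = 2: [0↦1, 1↦2, 2↦0, 3↦0, 4↦2]  zeros at y ∈ {2, 3}
  x = 3: [0↦1, 1↦3, 2↦2, 3↦3, 4↦1]  zeros at y ∈ ∅
  x = 4: [0↦1, 1↦4, 2↦4, 3↦1, 4↦0]  zeros at y ∈ {4}
Collecting zeros: affine points = {(0, 1), (2, 2), (2, 3), (4, 4)}.
Total count |C(F_5)_aff| = 4.


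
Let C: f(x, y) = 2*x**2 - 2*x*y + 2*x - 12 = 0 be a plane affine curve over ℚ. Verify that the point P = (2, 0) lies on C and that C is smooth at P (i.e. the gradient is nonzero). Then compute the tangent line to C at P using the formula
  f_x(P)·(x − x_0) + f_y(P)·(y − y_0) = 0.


Tangent line at P: 10*x - 4*y - 20 = 0.

Step 1: f(2, 0) = 0, so P lies on C.
Step 2: partial derivatives
  f_x(x, y) = 4*x - 2*y + 2, f_y(x, y) = -2*x.
  f_x(P) = 10, f_y(P) = -4 (gradient nonzero, so P is smooth).
Step 3: tangent line at P: 10·(x − 2) + -4·(y − 0) = 0.
Expanding: 10*x - 4*y - 20 = 0.


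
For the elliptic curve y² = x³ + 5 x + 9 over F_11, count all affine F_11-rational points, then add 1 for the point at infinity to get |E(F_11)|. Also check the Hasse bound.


Affine points = {(0, 3), (0, 8), (1, 2), (1, 9), (2, 4), (2, 7), (4, 4), (4, 7), (5, 4), (5, 7), (8, 0), (10, 5), (10, 6)}; affine count = 13; |E(F_11)| = 14.

Discriminant check: Δ ∝ 4a³ + 27b² = 4·5³ + 27·9² = 4·125 + 27·81 ≡ 3 (mod 11). Nonzero ⇒ E is nonsingular.
For each x ∈ F_11, compute rhs = x³ + 5·x + 9 mod 11, then count y ∈ F_11 with y² ≡ rhs.
  x = 0: rhs = 9, matching y values: 3, 8 (2 points).
  x = 1: rhs = 4, matching y values: 2, 9 (2 points).
  x = 2: rhs = 5, matching y values: 4, 7 (2 points).
  x = 3: rhs = 7, matching y values: none (0 points).
  x = 4: rhs = 5, matching y values: 4, 7 (2 points).
  x = 5: rhs = 5, matching y values: 4, 7 (2 points).
  x = 6: rhs = 2, matching y values: none (0 points).
  x = 7: rhs = 2, matching y values: none (0 points).
  x = 8: rhs = 0, matching y values: 0 (1 points).
  x = 9: rhs = 2, matching y values: none (0 points).
  x = 10: rhs = 3, matching y values: 5, 6 (2 points).
Total affine count: 13.
Full point count |E(F_11)| = 13 + 1 = 14.
Hasse bound: |14 − (11+1)| = |2| = 2 ≤ 2√11 ≈ 6.6332 ✓.


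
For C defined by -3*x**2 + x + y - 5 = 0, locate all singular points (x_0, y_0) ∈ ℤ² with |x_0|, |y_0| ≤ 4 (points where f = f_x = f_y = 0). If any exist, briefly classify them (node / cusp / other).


No singular points in the scanned grid; C is smooth there.

Compute partial derivatives:
  f_x = 1 - 6*x.
  f_y = 1.
f_y = 1 is a nonzero constant, so f_y never vanishes: no point (x, y) can satisfy f = f_x = f_y = 0. In particular no (x, y) ∈ {−4, ..., 4}² is singular; the curve is smooth.
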